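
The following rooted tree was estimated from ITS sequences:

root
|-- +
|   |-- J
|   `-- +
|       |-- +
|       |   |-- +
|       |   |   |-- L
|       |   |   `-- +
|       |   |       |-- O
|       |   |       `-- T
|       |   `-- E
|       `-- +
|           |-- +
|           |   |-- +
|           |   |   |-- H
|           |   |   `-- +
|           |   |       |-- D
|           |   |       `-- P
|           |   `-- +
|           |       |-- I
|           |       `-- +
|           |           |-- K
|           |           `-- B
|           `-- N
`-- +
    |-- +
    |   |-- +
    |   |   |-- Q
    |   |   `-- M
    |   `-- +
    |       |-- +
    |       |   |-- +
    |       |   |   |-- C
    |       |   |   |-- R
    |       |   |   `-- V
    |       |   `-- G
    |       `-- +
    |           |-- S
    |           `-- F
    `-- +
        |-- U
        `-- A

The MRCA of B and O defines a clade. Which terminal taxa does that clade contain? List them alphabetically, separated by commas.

B, D, E, H, I, K, L, N, O, P, T

Tracing B: it sits inside (K,B).
Tracing O: it sits inside (O,T).
The smallest clade enclosing both is (((L,(O,T)),E),(((H,(D,P)),(I,(K,B))),N)); the answer is its 11 terminal taxa in alphabetical order.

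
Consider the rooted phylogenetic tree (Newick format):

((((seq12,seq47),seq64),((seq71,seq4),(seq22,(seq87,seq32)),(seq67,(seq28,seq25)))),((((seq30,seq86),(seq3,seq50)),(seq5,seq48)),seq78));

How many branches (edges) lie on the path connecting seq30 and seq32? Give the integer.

The MRCA of seq30 and seq32 is the root of the tree.
From seq30 up to that node: 5 branches. From seq32 up to the same node: 5 branches. Total: 5 + 5 = 10.

10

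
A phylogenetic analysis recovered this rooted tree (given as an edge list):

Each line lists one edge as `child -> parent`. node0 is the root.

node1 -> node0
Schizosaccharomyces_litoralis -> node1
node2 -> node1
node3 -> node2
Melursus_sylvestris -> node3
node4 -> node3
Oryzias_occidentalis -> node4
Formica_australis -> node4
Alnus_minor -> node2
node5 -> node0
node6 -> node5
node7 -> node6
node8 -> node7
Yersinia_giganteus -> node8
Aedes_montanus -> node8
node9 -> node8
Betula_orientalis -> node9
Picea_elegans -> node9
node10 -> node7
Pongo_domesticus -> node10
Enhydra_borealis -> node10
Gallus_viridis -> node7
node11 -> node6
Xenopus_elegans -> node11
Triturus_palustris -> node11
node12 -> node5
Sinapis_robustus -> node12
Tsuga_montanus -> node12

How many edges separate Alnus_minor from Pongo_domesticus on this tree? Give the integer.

8

The MRCA of Alnus_minor and Pongo_domesticus is the root of the tree.
From Alnus_minor up to that node: 3 branches. From Pongo_domesticus up to the same node: 5 branches. Total: 3 + 5 = 8.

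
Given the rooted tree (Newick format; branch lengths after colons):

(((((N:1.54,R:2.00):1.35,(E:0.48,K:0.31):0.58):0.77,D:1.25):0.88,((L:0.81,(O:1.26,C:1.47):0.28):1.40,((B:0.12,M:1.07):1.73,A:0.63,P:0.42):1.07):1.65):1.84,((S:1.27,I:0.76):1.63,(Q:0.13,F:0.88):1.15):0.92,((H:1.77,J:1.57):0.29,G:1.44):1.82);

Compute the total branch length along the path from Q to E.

6.75

The path runs Q → … → MRCA → … → E; the MRCA is the root of the tree.
Branch lengths along that path: 0.13 + 1.15 + 0.92 + 1.84 + 0.88 + 0.77 + 0.58 + 0.48 = 6.75.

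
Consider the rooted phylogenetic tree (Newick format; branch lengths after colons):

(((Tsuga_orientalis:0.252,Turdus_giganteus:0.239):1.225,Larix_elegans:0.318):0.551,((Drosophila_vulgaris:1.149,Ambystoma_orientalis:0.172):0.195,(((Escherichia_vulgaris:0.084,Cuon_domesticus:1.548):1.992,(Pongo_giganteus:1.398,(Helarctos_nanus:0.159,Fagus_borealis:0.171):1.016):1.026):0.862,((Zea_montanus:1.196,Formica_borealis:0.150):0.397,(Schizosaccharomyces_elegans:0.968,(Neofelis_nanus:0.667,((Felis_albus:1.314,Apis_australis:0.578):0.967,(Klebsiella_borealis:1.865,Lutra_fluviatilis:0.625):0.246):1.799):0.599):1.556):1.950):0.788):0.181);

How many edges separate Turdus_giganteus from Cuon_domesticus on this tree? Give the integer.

The MRCA of Turdus_giganteus and Cuon_domesticus is the root of the tree.
From Turdus_giganteus up to that node: 3 branches. From Cuon_domesticus up to the same node: 5 branches. Total: 3 + 5 = 8.

8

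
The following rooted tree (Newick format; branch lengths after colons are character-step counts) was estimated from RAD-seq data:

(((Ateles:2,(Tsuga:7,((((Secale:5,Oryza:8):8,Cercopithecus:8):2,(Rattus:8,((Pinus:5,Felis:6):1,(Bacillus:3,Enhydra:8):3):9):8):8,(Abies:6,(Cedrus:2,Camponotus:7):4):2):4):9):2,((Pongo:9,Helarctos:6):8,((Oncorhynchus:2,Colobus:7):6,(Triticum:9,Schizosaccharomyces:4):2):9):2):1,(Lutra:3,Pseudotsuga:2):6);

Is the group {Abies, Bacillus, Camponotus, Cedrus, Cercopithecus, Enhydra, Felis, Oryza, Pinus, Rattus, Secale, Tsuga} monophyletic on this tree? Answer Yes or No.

Yes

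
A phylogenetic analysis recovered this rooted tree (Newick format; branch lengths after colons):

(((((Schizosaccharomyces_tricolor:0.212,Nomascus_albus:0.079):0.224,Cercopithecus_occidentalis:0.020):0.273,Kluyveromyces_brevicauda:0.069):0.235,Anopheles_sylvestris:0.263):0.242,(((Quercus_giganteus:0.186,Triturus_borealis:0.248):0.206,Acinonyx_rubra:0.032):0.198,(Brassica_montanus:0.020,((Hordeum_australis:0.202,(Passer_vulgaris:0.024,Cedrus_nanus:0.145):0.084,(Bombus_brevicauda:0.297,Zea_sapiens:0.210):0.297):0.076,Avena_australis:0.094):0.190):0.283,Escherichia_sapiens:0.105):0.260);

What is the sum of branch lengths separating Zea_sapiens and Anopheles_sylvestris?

1.821

The path runs Zea_sapiens → … → MRCA → … → Anopheles_sylvestris; the MRCA is the root of the tree.
Branch lengths along that path: 0.210 + 0.297 + 0.076 + 0.190 + 0.283 + 0.260 + 0.242 + 0.263 = 1.821.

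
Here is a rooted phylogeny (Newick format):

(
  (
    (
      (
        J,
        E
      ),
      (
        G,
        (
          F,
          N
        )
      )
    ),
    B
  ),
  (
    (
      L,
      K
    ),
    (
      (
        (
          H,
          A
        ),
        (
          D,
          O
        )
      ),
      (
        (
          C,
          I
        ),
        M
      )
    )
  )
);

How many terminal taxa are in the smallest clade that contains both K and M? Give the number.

9

The MRCA of K and M is the node subtending ((L,K),(((H,A),(D,O)),((C,I),M))).
That clade contains 9 terminal taxa: A, C, D, H, I, K, L, M, O.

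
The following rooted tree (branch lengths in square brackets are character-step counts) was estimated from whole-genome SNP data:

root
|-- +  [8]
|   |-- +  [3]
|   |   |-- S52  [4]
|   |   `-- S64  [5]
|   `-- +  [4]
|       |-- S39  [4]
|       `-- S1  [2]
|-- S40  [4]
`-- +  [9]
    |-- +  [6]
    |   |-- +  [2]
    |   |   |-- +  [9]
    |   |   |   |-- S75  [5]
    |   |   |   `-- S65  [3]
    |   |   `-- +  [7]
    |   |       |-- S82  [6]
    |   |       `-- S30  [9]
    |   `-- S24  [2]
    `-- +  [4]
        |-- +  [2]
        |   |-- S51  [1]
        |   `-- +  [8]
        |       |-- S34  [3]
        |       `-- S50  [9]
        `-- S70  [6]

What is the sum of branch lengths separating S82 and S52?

45

The path runs S82 → … → MRCA → … → S52; the MRCA is the root of the tree.
Branch lengths along that path: 6 + 7 + 2 + 6 + 9 + 8 + 3 + 4 = 45.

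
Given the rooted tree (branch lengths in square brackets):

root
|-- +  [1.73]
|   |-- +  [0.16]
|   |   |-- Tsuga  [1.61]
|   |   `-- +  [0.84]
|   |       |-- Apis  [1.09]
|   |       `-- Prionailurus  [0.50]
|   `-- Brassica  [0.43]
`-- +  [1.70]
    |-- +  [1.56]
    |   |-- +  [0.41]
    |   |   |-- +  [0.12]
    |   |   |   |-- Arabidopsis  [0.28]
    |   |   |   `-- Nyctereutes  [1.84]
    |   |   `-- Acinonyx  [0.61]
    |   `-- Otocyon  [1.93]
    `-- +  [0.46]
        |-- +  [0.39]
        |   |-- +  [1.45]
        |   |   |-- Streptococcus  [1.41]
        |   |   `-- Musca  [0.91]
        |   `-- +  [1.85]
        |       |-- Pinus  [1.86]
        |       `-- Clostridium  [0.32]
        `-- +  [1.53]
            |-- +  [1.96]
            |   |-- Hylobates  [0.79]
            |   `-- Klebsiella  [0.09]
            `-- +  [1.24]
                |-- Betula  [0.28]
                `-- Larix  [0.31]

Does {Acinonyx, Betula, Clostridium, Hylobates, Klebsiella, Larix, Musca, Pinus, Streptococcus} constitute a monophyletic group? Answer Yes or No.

The MRCA of the listed taxa subtends ((((Arabidopsis,Nyctereutes),Acinonyx),Otocyon),(((Streptococcus,Musca),(Pinus,Clostridium)),((Hylobates,Klebsiella),(Betula,Larix)))).
That clade also contains Arabidopsis, Nyctereutes, Otocyon, which are not in the proposed group, so the group is not monophyletic.

No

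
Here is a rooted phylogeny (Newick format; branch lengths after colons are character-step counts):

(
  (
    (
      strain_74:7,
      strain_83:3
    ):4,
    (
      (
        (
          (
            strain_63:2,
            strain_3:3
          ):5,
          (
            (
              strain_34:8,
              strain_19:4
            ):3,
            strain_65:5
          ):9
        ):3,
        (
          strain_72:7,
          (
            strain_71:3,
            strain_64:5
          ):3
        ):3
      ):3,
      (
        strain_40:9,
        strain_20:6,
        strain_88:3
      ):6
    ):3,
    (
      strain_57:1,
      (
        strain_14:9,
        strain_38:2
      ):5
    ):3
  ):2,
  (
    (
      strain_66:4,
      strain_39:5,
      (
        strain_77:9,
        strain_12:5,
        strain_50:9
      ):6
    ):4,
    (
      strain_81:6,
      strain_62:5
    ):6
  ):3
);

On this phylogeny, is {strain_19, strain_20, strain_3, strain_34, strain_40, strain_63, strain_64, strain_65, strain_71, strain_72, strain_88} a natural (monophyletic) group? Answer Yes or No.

The most recent common ancestor of these taxa subtends ((((strain_63,strain_3),((strain_34,strain_19),strain_65)),(strain_72,(strain_71,strain_64))),(strain_40,strain_20,strain_88)).
That clade has exactly 11 tips — every listed taxon and nothing else — so the group is monophyletic.

Yes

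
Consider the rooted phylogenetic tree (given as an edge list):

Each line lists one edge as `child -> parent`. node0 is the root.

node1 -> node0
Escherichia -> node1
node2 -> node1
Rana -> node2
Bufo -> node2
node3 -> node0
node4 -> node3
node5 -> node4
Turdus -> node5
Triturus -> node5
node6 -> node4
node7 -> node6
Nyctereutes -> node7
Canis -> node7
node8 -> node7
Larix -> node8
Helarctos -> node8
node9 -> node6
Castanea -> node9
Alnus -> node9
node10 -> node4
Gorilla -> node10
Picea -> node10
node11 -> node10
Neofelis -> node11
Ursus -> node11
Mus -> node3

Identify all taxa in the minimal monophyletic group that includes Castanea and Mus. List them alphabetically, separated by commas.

Tracing Castanea: it sits inside (Castanea,Alnus).
Tracing Mus: it sits inside (((Turdus,Triturus),((Nyctereutes,Canis,(Larix,Helarctos)),(Castanea,Alnus)),(Gorilla,Picea,(Neofelis,Ursus))),Mus).
The smallest clade enclosing both is (((Turdus,Triturus),((Nyctereutes,Canis,(Larix,Helarctos)),(Castanea,Alnus)),(Gorilla,Picea,(Neofelis,Ursus))),Mus); the answer is its 13 terminal taxa in alphabetical order.

Alnus, Canis, Castanea, Gorilla, Helarctos, Larix, Mus, Neofelis, Nyctereutes, Picea, Triturus, Turdus, Ursus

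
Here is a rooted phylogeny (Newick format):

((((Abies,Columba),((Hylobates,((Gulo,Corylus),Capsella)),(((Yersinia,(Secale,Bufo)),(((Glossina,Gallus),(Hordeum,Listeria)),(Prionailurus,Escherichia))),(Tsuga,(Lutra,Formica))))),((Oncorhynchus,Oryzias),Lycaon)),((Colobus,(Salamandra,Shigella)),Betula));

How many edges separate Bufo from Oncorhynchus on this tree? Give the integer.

The MRCA of Bufo and Oncorhynchus is the node subtending (((Abies,Columba),((Hylobates,((Gulo,Corylus),Capsella)),(((Yersinia,(Secale,Bufo)),(((Glossina,Gallus),(Hordeum,Listeria)),(Prionailurus,Escherichia))),(Tsuga,(Lutra,Formica))))),((Oncorhynchus,Oryzias),Lycaon)).
From Bufo up to that node: 7 branches. From Oncorhynchus up to the same node: 3 branches. Total: 7 + 3 = 10.

10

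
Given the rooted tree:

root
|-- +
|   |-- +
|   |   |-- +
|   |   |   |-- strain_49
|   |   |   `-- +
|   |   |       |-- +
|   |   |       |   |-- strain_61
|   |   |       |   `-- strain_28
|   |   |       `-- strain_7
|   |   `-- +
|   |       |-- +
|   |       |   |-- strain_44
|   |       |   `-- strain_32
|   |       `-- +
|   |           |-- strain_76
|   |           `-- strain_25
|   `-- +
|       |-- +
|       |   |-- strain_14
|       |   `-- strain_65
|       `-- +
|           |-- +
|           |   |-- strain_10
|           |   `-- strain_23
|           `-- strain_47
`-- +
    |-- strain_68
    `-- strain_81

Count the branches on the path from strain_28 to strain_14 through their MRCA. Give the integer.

8

The MRCA of strain_28 and strain_14 is the node subtending (((strain_49,((strain_61,strain_28),strain_7)),((strain_44,strain_32),(strain_76,strain_25))),((strain_14,strain_65),((strain_10,strain_23),strain_47))).
From strain_28 up to that node: 5 branches. From strain_14 up to the same node: 3 branches. Total: 5 + 3 = 8.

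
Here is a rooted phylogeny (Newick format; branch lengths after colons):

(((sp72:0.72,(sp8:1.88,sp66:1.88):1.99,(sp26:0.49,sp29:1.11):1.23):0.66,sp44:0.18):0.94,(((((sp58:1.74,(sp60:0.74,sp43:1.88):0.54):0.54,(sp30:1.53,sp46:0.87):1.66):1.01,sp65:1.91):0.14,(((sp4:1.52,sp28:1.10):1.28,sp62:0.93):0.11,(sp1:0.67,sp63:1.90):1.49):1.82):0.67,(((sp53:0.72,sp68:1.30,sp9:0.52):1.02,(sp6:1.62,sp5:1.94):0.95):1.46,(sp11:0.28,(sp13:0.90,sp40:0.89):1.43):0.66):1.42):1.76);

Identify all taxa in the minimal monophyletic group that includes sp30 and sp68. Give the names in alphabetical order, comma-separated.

Tracing sp30: it sits inside (sp30,sp46).
Tracing sp68: it sits inside (sp53,sp68,sp9).
The smallest clade enclosing both is (((((sp58,(sp60,sp43)),(sp30,sp46)),sp65),(((sp4,sp28),sp62),(sp1,sp63))),(((sp53,sp68,sp9),(sp6,sp5)),(sp11,(sp13,sp40)))); the answer is its 19 terminal taxa in alphabetical order.

sp1, sp11, sp13, sp28, sp30, sp4, sp40, sp43, sp46, sp5, sp53, sp58, sp6, sp60, sp62, sp63, sp65, sp68, sp9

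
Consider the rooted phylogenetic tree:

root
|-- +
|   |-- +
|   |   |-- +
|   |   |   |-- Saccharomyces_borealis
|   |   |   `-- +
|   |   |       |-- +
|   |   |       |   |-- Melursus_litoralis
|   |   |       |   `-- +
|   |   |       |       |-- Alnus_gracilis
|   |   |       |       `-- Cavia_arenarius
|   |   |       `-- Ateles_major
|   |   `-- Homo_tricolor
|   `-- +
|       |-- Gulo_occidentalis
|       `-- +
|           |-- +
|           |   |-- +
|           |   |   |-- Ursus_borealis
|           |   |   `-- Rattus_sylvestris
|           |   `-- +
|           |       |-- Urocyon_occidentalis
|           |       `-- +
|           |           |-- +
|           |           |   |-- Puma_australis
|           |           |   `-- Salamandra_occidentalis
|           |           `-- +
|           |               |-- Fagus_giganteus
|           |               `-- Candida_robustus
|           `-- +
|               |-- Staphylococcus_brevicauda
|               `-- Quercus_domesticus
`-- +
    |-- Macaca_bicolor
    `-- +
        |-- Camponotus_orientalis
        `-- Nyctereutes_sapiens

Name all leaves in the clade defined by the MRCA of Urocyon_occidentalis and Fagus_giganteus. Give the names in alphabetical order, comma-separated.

Candida_robustus, Fagus_giganteus, Puma_australis, Salamandra_occidentalis, Urocyon_occidentalis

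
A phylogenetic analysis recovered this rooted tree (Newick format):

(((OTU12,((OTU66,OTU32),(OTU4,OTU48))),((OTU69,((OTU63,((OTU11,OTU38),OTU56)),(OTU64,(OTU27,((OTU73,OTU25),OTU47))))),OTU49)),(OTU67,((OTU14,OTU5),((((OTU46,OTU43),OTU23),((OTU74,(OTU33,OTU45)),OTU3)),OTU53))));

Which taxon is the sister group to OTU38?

OTU38 attaches to the tree at the node subtending (OTU11,OTU38).
The other lineage descending from that same node — the sister group — is the single tip OTU11.

OTU11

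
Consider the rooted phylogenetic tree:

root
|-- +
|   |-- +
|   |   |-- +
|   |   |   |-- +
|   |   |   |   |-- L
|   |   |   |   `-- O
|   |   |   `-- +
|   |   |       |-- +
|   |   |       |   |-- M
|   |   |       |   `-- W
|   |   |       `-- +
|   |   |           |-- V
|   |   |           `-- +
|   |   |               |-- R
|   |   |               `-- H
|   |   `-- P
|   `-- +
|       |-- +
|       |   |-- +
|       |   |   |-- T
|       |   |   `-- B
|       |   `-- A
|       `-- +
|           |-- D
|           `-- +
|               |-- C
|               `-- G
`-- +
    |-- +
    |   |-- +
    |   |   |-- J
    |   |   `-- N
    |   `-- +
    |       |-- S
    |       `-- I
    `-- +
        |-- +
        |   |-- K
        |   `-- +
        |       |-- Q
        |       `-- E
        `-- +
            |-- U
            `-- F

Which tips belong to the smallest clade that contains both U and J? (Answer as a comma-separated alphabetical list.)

Tracing U: it sits inside (U,F).
Tracing J: it sits inside (J,N).
The smallest clade enclosing both is (((J,N),(S,I)),((K,(Q,E)),(U,F))); the answer is its 9 terminal taxa in alphabetical order.

E, F, I, J, K, N, Q, S, U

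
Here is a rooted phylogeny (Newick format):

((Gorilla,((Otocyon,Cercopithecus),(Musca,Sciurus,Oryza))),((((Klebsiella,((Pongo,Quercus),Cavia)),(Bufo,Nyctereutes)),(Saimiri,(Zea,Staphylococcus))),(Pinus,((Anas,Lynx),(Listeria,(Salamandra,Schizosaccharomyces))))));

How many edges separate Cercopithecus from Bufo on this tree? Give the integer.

9

The MRCA of Cercopithecus and Bufo is the root of the tree.
From Cercopithecus up to that node: 4 branches. From Bufo up to the same node: 5 branches. Total: 4 + 5 = 9.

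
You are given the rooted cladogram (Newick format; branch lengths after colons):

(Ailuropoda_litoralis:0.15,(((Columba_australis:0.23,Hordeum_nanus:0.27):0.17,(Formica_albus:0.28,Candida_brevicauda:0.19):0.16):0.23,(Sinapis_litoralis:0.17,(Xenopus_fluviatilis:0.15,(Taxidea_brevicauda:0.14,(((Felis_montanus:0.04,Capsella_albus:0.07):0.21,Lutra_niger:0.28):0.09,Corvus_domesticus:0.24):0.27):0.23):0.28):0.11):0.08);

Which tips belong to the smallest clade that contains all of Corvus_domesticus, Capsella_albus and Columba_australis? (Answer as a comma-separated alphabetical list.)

Candida_brevicauda, Capsella_albus, Columba_australis, Corvus_domesticus, Felis_montanus, Formica_albus, Hordeum_nanus, Lutra_niger, Sinapis_litoralis, Taxidea_brevicauda, Xenopus_fluviatilis

Tracing Corvus_domesticus: it sits inside (((Felis_montanus,Capsella_albus),Lutra_niger),Corvus_domesticus).
Tracing Capsella_albus: it sits inside (Felis_montanus,Capsella_albus).
Tracing Columba_australis: it sits inside (Columba_australis,Hordeum_nanus).
The smallest clade enclosing all 3 is (((Columba_australis,Hordeum_nanus),(Formica_albus,Candida_brevicauda)),(Sinapis_litoralis,(Xenopus_fluviatilis,(Taxidea_brevicauda,(((Felis_montanus,Capsella_albus),Lutra_niger),Corvus_domesticus))))); the answer is its 11 terminal taxa in alphabetical order.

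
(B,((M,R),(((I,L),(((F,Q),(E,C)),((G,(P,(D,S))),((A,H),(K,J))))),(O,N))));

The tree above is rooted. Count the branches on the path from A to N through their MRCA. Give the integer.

8

The MRCA of A and N is the node subtending (((I,L),(((F,Q),(E,C)),((G,(P,(D,S))),((A,H),(K,J))))),(O,N)).
From A up to that node: 6 branches. From N up to the same node: 2 branches. Total: 6 + 2 = 8.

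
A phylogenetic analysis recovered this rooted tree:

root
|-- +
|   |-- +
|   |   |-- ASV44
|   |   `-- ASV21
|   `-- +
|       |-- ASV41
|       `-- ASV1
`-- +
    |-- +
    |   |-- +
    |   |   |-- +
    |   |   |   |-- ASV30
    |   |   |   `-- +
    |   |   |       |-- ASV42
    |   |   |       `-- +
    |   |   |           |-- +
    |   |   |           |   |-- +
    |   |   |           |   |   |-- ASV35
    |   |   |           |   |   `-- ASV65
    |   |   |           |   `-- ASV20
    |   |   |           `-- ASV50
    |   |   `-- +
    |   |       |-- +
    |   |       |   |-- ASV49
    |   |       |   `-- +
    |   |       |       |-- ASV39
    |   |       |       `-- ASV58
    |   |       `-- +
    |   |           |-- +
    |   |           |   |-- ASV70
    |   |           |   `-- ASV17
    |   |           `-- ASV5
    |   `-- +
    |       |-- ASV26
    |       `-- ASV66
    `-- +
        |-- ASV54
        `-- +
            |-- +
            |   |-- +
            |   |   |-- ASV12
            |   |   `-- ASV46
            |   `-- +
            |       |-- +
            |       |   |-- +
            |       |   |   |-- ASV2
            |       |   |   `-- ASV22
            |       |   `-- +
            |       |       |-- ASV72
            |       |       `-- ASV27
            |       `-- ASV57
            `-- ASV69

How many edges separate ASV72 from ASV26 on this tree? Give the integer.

The MRCA of ASV72 and ASV26 is the node subtending ((((ASV30,(ASV42,(((ASV35,ASV65),ASV20),ASV50))),((ASV49,(ASV39,ASV58)),((ASV70,ASV17),ASV5))),(ASV26,ASV66)),(ASV54,(((ASV12,ASV46),(((ASV2,ASV22),(ASV72,ASV27)),ASV57)),ASV69))).
From ASV72 up to that node: 7 branches. From ASV26 up to the same node: 3 branches. Total: 7 + 3 = 10.

10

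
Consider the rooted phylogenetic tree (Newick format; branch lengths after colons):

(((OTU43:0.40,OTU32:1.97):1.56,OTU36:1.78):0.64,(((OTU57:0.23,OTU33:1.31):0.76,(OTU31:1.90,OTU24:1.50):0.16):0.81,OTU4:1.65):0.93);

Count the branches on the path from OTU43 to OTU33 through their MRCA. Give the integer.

7

The MRCA of OTU43 and OTU33 is the root of the tree.
From OTU43 up to that node: 3 branches. From OTU33 up to the same node: 4 branches. Total: 3 + 4 = 7.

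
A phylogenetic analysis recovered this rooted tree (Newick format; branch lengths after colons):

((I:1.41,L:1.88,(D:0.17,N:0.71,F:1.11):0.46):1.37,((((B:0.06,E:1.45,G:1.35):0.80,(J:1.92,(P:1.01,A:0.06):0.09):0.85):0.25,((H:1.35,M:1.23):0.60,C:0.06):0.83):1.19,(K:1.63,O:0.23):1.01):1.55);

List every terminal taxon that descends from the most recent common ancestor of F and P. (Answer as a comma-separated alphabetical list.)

A, B, C, D, E, F, G, H, I, J, K, L, M, N, O, P

Tracing F: it sits inside (D,N,F).
Tracing P: it sits inside (P,A).
The smallest clade enclosing both is the whole tree (their MRCA is the root), so the answer is all 16 tips in alphabetical order.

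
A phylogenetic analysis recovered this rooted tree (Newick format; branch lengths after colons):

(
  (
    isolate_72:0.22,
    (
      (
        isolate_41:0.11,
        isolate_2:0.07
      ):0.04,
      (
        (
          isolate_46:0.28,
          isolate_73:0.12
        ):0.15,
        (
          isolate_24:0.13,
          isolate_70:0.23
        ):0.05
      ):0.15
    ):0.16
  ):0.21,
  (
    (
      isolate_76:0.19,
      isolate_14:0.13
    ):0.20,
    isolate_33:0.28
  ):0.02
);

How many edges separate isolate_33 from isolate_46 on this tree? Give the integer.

7

The MRCA of isolate_33 and isolate_46 is the root of the tree.
From isolate_33 up to that node: 2 branches. From isolate_46 up to the same node: 5 branches. Total: 2 + 5 = 7.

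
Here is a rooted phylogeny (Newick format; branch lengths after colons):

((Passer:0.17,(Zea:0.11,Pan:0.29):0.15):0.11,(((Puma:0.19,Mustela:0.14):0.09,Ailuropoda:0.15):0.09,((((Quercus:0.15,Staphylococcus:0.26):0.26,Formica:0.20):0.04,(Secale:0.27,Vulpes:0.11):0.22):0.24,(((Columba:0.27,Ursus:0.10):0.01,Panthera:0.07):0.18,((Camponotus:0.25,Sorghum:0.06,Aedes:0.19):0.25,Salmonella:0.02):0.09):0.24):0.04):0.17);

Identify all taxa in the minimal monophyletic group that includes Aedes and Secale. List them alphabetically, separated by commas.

Aedes, Camponotus, Columba, Formica, Panthera, Quercus, Salmonella, Secale, Sorghum, Staphylococcus, Ursus, Vulpes

Tracing Aedes: it sits inside (Camponotus,Sorghum,Aedes).
Tracing Secale: it sits inside (Secale,Vulpes).
The smallest clade enclosing both is ((((Quercus,Staphylococcus),Formica),(Secale,Vulpes)),(((Columba,Ursus),Panthera),((Camponotus,Sorghum,Aedes),Salmonella))); the answer is its 12 terminal taxa in alphabetical order.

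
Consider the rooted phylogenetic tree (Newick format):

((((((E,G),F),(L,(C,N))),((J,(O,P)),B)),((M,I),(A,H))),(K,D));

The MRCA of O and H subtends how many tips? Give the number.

14

The MRCA of O and H is the node subtending (((((E,G),F),(L,(C,N))),((J,(O,P)),B)),((M,I),(A,H))).
That clade contains 14 terminal taxa: A, B, C, E, F, G, H, I, J, L, M, N, O, P.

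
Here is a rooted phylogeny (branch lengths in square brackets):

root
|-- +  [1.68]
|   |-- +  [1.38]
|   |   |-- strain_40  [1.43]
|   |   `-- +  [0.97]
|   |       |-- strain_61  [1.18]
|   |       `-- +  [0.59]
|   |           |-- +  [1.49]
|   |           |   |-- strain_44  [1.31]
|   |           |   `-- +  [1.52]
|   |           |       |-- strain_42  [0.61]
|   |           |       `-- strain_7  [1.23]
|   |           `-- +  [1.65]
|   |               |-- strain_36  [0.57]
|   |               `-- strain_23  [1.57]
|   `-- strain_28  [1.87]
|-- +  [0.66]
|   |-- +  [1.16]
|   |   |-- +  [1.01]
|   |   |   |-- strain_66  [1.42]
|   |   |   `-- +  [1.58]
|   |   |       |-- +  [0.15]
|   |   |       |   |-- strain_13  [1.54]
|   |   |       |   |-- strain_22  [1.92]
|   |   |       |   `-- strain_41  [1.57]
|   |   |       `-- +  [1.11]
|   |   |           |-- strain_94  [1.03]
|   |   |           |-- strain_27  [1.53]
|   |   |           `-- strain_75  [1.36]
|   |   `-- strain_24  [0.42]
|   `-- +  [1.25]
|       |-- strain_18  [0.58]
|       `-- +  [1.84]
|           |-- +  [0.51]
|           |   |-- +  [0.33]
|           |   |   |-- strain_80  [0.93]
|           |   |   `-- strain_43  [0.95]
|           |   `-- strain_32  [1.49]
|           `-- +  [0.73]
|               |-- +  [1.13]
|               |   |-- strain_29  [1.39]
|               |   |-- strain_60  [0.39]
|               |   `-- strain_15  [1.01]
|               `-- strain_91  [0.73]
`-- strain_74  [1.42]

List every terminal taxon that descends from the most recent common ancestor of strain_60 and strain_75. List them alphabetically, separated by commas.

Tracing strain_60: it sits inside (strain_29,strain_60,strain_15).
Tracing strain_75: it sits inside (strain_94,strain_27,strain_75).
The smallest clade enclosing both is (((strain_66,((strain_13,strain_22,strain_41),(strain_94,strain_27,strain_75))),strain_24),(strain_18,(((strain_80,strain_43),strain_32),((strain_29,strain_60,strain_15),strain_91)))); the answer is its 16 terminal taxa in alphabetical order.

strain_13, strain_15, strain_18, strain_22, strain_24, strain_27, strain_29, strain_32, strain_41, strain_43, strain_60, strain_66, strain_75, strain_80, strain_91, strain_94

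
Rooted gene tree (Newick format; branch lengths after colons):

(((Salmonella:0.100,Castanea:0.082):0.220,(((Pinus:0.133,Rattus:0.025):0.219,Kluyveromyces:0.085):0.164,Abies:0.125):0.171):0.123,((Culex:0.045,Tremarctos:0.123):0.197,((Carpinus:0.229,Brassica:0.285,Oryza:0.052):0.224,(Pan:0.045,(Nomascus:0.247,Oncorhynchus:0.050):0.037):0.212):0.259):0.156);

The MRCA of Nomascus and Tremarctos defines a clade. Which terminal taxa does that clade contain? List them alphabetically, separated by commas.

Tracing Nomascus: it sits inside (Nomascus,Oncorhynchus).
Tracing Tremarctos: it sits inside (Culex,Tremarctos).
The smallest clade enclosing both is ((Culex,Tremarctos),((Carpinus,Brassica,Oryza),(Pan,(Nomascus,Oncorhynchus)))); the answer is its 8 terminal taxa in alphabetical order.

Brassica, Carpinus, Culex, Nomascus, Oncorhynchus, Oryza, Pan, Tremarctos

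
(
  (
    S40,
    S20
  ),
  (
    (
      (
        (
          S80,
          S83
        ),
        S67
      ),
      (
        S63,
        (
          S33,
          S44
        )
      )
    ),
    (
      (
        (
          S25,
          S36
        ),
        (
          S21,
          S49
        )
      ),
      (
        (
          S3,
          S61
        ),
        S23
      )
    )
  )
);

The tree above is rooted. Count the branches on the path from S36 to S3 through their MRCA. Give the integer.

6

The MRCA of S36 and S3 is the node subtending (((S25,S36),(S21,S49)),((S3,S61),S23)).
From S36 up to that node: 3 branches. From S3 up to the same node: 3 branches. Total: 3 + 3 = 6.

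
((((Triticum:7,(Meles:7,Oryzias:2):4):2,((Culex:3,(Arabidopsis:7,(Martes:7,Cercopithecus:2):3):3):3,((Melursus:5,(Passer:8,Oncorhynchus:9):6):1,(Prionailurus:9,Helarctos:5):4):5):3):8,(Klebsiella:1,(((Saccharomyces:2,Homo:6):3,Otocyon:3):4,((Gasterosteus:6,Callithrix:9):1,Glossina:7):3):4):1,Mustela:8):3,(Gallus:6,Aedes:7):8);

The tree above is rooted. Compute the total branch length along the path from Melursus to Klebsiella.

24

The path runs Melursus → … → MRCA → … → Klebsiella; the MRCA is the node subtending (((Triticum,(Meles,Oryzias)),((Culex,(Arabidopsis,(Martes,Cercopithecus))),((Melursus,(Passer,Oncorhynchus)),(Prionailurus,Helarctos)))),(Klebsiella,(((Saccharomyces,Homo),Otocyon),((Gasterosteus,Callithrix),Glossina))),Mustela).
Branch lengths along that path: 5 + 1 + 5 + 3 + 8 + 1 + 1 = 24.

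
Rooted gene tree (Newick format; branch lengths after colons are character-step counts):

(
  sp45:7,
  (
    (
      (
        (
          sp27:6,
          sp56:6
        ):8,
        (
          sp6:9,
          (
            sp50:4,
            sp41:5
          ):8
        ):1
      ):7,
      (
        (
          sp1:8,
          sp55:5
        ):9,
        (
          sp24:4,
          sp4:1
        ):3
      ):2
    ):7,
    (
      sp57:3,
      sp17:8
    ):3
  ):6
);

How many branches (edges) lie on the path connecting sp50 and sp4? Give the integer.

7

The MRCA of sp50 and sp4 is the node subtending (((sp27,sp56),(sp6,(sp50,sp41))),((sp1,sp55),(sp24,sp4))).
From sp50 up to that node: 4 branches. From sp4 up to the same node: 3 branches. Total: 4 + 3 = 7.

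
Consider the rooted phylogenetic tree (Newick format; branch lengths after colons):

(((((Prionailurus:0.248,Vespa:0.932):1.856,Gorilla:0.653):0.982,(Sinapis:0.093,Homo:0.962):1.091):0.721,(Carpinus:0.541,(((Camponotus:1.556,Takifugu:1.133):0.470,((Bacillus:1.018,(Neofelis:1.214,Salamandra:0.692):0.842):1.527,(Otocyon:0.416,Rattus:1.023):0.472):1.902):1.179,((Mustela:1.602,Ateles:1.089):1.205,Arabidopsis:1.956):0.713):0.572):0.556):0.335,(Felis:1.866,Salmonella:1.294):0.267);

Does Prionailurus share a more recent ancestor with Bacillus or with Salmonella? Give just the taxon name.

The MRCA of Prionailurus and Bacillus subtends ((((Prionailurus,Vespa),Gorilla),(Sinapis,Homo)),(Carpinus,(((Camponotus,Takifugu),((Bacillus,(Neofelis,Salamandra)),(Otocyon,Rattus))),((Mustela,Ateles),Arabidopsis)))) (16 taxa).
The MRCA of Prionailurus and Salmonella is the root, subtending the entire tree (18 taxa).
The first is nested inside the second, so Prionailurus shares a more recent common ancestor with Bacillus.

Bacillus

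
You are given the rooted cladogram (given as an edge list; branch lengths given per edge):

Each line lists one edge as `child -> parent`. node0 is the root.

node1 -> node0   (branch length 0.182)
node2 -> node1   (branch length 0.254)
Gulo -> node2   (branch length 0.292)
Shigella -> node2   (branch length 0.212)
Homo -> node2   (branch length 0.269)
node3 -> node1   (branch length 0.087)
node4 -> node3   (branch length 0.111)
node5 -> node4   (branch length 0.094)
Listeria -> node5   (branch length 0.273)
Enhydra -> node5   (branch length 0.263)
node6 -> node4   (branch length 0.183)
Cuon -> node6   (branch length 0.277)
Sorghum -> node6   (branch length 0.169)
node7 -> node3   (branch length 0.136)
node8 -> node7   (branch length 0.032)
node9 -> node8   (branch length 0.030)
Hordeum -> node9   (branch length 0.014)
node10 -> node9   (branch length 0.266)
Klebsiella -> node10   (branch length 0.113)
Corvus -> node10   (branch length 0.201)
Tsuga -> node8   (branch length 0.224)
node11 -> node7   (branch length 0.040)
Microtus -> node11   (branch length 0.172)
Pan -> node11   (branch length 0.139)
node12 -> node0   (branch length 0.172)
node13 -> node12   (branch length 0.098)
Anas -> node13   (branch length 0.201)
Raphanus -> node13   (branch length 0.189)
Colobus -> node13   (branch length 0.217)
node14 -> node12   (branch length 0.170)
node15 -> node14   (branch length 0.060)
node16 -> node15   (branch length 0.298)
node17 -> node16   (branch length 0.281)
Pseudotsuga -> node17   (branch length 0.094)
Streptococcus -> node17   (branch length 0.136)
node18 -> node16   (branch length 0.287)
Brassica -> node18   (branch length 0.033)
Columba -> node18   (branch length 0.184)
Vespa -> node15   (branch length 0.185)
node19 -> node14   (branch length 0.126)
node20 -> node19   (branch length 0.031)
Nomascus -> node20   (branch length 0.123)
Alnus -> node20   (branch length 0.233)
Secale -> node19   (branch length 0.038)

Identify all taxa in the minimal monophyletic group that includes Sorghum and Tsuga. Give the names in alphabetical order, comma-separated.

Corvus, Cuon, Enhydra, Hordeum, Klebsiella, Listeria, Microtus, Pan, Sorghum, Tsuga

Tracing Sorghum: it sits inside (Cuon,Sorghum).
Tracing Tsuga: it sits inside ((Hordeum,(Klebsiella,Corvus)),Tsuga).
The smallest clade enclosing both is (((Listeria,Enhydra),(Cuon,Sorghum)),(((Hordeum,(Klebsiella,Corvus)),Tsuga),(Microtus,Pan))); the answer is its 10 terminal taxa in alphabetical order.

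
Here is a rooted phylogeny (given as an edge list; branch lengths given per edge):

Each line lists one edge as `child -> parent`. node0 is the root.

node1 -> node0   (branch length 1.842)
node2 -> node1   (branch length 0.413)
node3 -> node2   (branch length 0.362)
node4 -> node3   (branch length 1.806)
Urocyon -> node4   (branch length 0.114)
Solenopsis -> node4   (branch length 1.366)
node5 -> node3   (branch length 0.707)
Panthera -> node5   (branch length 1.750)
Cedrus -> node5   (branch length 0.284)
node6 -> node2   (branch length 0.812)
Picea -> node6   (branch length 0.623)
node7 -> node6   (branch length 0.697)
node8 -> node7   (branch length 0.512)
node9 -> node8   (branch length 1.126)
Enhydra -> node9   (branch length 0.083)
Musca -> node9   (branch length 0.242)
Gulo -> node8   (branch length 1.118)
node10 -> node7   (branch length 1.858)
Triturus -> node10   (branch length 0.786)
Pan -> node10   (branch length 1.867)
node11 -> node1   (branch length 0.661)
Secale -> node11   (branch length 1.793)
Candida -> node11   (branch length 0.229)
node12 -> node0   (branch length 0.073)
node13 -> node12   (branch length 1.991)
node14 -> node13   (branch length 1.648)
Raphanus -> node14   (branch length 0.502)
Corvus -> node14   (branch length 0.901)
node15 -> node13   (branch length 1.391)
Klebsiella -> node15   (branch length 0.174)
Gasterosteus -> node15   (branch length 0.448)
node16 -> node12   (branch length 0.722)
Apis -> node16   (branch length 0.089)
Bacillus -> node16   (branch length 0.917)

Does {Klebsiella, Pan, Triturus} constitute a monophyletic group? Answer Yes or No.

The MRCA of the listed taxa is the root, so the smallest clade containing them is the whole tree.
That clade also contains Apis, Bacillus, Candida, Cedrus, Corvus, Enhydra, Gasterosteus, Gulo, Musca, Panthera, Picea, Raphanus, Secale, Solenopsis, Urocyon, which are not in the proposed group, so the group is not monophyletic.

No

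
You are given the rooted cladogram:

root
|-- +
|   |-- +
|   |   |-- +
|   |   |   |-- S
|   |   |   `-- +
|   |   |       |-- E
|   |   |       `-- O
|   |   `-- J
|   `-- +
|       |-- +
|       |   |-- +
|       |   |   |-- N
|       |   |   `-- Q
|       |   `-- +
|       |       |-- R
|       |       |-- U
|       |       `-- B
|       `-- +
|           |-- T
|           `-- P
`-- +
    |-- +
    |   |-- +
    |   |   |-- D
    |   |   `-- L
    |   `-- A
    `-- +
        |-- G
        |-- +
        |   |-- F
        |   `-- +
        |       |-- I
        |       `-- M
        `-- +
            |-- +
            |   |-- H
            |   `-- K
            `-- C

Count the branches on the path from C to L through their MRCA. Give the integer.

6

The MRCA of C and L is the node subtending (((D,L),A),(G,(F,(I,M)),((H,K),C))).
From C up to that node: 3 branches. From L up to the same node: 3 branches. Total: 3 + 3 = 6.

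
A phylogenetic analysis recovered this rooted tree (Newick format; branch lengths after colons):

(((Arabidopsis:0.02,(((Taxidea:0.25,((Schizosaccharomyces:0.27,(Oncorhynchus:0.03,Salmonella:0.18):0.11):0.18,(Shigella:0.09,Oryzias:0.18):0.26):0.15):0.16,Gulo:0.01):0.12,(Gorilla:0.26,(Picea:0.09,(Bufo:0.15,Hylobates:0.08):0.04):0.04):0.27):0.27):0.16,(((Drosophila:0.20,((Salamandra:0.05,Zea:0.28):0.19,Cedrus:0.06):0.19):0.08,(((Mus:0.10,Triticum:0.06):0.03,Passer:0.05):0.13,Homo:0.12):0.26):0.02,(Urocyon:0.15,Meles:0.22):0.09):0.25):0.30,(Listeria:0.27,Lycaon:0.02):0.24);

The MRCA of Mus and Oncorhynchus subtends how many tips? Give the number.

22

The MRCA of Mus and Oncorhynchus is the node subtending ((Arabidopsis,(((Taxidea,((Schizosaccharomyces,(Oncorhynchus,Salmonella)),(Shigella,Oryzias))),Gulo),(Gorilla,(Picea,(Bufo,Hylobates))))),(((Drosophila,((Salamandra,Zea),Cedrus)),(((Mus,Triticum),Passer),Homo)),(Urocyon,Meles))).
That clade contains 22 terminal taxa: Arabidopsis, Bufo, Cedrus, Drosophila, Gorilla, Gulo, Homo, Hylobates, Meles, Mus, Oncorhynchus, Oryzias, Passer, Picea, Salamandra, Salmonella, Schizosaccharomyces, Shigella, Taxidea, Triticum, Urocyon, Zea.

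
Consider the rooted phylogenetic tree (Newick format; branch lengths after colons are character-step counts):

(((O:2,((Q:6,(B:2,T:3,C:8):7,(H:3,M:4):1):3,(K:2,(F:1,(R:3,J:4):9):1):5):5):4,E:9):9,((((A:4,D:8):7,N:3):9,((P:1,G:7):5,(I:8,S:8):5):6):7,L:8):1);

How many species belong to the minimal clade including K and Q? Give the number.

10

The MRCA of K and Q is the node subtending ((Q,(B,T,C),(H,M)),(K,(F,(R,J)))).
That clade contains 10 terminal taxa: B, C, F, H, J, K, M, Q, R, T.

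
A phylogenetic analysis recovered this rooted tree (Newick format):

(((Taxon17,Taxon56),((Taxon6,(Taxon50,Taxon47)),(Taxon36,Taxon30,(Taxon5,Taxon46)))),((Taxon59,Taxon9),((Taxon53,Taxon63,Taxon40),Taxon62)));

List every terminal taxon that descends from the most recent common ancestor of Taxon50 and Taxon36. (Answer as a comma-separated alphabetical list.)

Taxon30, Taxon36, Taxon46, Taxon47, Taxon5, Taxon50, Taxon6

Tracing Taxon50: it sits inside (Taxon50,Taxon47).
Tracing Taxon36: it sits inside (Taxon36,Taxon30,(Taxon5,Taxon46)).
The smallest clade enclosing both is ((Taxon6,(Taxon50,Taxon47)),(Taxon36,Taxon30,(Taxon5,Taxon46))); the answer is its 7 terminal taxa in alphabetical order.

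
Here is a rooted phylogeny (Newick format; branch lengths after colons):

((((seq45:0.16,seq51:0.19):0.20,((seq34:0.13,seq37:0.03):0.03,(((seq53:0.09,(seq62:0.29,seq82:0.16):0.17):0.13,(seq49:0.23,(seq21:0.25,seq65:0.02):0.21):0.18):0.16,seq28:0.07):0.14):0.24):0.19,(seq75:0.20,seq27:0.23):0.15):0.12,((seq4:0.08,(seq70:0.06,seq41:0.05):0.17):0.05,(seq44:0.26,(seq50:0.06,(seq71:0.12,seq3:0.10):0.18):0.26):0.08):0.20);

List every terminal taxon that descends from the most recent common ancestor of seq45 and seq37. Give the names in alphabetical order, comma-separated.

seq21, seq28, seq34, seq37, seq45, seq49, seq51, seq53, seq62, seq65, seq82

Tracing seq45: it sits inside (seq45,seq51).
Tracing seq37: it sits inside (seq34,seq37).
The smallest clade enclosing both is ((seq45,seq51),((seq34,seq37),(((seq53,(seq62,seq82)),(seq49,(seq21,seq65))),seq28))); the answer is its 11 terminal taxa in alphabetical order.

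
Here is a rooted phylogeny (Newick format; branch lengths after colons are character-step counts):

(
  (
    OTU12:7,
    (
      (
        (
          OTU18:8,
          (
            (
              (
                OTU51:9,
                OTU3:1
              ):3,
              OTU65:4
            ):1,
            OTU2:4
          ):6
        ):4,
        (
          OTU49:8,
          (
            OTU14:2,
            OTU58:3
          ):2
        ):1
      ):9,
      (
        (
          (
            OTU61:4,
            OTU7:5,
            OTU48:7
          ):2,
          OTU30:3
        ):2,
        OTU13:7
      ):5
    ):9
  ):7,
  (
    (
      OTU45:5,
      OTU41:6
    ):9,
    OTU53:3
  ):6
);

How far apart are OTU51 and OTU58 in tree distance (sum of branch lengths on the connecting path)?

29

The path runs OTU51 → … → MRCA → … → OTU58; the MRCA is the node subtending ((OTU18,(((OTU51,OTU3),OTU65),OTU2)),(OTU49,(OTU14,OTU58))).
Branch lengths along that path: 9 + 3 + 1 + 6 + 4 + 1 + 2 + 3 = 29.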